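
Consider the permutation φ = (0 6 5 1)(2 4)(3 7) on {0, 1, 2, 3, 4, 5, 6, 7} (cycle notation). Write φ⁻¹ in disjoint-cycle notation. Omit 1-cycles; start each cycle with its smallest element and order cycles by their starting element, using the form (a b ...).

(0 1 5 6)(2 4)(3 7)

If φ sends a → b within a cycle, φ⁻¹ sends b → a; equivalently, reverse each cycle.
Reversing each cycle of φ and rotating so the smallest element leads gives (0 1 5 6)(2 4)(3 7).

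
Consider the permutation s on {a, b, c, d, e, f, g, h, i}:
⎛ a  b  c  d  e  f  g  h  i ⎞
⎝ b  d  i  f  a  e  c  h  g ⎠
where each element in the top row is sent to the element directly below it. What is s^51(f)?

Tracing f → e → … returns to f after 5 steps, so f lies in a 5-cycle (a b d f e).
On a 5-cycle, s^5 is the identity, so s^51 = s^1 there (51 ≡ 1 mod 5).
Stepping 1 place around the cycle: f → e.

e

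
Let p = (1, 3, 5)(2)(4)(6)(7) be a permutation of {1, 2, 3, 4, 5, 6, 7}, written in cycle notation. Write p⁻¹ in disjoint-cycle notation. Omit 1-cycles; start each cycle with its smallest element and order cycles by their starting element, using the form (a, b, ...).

(1, 5, 3)

Inverting a permutation written in cycle notation just reverses the order within every cycle.
Reversing each cycle of p and rotating so the smallest element leads gives (1, 5, 3).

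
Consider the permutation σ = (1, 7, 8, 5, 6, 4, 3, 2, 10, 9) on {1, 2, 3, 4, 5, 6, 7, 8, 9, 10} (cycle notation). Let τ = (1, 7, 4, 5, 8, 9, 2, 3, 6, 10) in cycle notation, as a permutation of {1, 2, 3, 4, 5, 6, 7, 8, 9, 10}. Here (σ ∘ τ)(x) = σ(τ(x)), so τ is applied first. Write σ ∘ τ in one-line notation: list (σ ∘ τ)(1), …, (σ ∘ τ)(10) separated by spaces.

(σ ∘ τ)(x) = σ(τ(x)). Computing each image: σ(τ(1)) = σ(7) = 8, σ(τ(2)) = σ(3) = 2, σ(τ(3)) = σ(6) = 4, σ(τ(4)) = σ(5) = 6, σ(τ(5)) = σ(8) = 5, σ(τ(6)) = σ(10) = 9, σ(τ(7)) = σ(4) = 3, σ(τ(8)) = σ(9) = 1, σ(τ(9)) = σ(2) = 10, σ(τ(10)) = σ(1) = 7.
Hence σ ∘ τ = [8 2 4 6 5 9 3 1 10 7].

8 2 4 6 5 9 3 1 10 7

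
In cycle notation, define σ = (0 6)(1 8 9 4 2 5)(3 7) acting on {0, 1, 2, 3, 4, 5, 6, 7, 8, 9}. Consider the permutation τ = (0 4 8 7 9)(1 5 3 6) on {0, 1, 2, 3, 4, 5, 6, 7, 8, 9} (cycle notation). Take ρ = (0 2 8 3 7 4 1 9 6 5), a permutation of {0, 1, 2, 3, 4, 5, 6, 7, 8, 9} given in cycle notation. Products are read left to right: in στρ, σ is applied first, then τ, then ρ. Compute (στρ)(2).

7

(στρ)(2) = ρ(τ(σ(2))). σ(2) = 5, then τ(5) = 3, then ρ(3) = 7, so the result is 7.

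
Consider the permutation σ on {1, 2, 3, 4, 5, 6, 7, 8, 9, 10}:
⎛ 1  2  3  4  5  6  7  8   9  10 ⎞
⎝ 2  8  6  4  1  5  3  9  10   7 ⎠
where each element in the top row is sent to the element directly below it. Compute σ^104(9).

Tracing 9 → 10 → … returns to 9 after 9 steps, so 9 lies in a 9-cycle (1 2 8 9 10 7 3 6 5).
Since the cycle has length 9, σ^104 acts on it the same as σ^5 (104 mod 9 = 5).
Advancing 5 steps from 9: 9 → 10 → 7 → 3 → 6 → 5.

5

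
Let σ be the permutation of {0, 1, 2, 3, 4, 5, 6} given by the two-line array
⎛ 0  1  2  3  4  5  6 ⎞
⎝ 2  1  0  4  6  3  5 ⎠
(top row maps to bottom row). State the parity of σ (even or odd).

even

In disjoint-cycle form the cycle lengths are 4, 2, 1.
A cycle is odd iff its length is even; σ has 2 even-length cycles, so sgn(σ) = (−1)^2 and σ is even.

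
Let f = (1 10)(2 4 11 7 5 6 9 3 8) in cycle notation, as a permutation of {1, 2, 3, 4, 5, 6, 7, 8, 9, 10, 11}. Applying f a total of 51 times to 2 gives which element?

2 lies in the 9-cycle (2 4 11 7 5 6 9 3 8).
Powers repeat with period 9 on this cycle, and 51 mod 9 = 6, so f^51(2) = f^6(2).
Stepping 6 places around the cycle: 2 → 4 → 11 → 7 → 5 → 6 → 9.

9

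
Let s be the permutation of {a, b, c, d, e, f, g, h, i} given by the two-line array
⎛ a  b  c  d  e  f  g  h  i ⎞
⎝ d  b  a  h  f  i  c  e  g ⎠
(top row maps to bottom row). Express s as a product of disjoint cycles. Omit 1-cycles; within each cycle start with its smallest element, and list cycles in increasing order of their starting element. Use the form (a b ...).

From a: a → d → h → e → f → i → g → c → a, closing the cycle (a d h e f i g c).
Continuing from each remaining unvisited element yields (a d h e f i g c).

(a d h e f i g c)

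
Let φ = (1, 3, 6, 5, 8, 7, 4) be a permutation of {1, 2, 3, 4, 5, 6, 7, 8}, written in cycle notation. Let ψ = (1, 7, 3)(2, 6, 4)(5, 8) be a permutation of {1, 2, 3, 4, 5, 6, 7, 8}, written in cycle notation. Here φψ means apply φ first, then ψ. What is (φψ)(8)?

First apply φ: φ(8) = 7, then ψ(7) = 3. Thus (φψ)(8) = 3.

3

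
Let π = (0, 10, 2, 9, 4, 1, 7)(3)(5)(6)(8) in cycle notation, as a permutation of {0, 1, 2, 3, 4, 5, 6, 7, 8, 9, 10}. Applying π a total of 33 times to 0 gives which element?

1

0 lies in the 7-cycle (0, 10, 2, 9, 4, 1, 7).
Powers repeat with period 7 on this cycle, and 33 mod 7 = 5, so π^33(0) = π^5(0).
Stepping 5 places around the cycle: 0 → 10 → 2 → 9 → 4 → 1.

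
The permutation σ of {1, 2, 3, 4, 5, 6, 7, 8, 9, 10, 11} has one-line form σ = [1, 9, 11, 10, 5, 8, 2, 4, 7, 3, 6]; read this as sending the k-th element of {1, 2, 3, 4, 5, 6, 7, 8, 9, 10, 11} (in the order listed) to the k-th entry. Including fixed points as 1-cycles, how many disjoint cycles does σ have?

The cycle decomposition is (1)(2 9 7)(3 11 6 8 4 10)(5), which has 4 cycles (counting 1-cycles).

4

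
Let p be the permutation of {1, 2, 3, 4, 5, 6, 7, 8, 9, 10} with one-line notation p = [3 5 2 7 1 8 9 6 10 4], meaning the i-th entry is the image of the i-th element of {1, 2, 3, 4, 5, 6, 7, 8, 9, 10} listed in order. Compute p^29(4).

Tracing 4 → 7 → … returns to 4 after 4 steps, so 4 lies in a 4-cycle (4, 7, 9, 10).
Since the cycle has length 4, p^29 acts on it the same as p^1 (29 mod 4 = 1).
Stepping 1 place around the cycle: 4 → 7.

7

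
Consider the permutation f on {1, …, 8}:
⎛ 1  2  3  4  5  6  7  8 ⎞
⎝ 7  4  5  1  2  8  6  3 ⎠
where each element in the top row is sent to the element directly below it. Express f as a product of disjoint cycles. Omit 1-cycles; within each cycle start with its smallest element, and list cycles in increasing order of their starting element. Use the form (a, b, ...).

(1, 7, 6, 8, 3, 5, 2, 4)

Start at 1 and follow images: 1 → 7 → 6 → 8 → 3 → 5 → 2 → 4 → 1, giving the cycle (1, 7, 6, 8, 3, 5, 2, 4).
Continuing from each remaining unvisited element yields (1, 7, 6, 8, 3, 5, 2, 4).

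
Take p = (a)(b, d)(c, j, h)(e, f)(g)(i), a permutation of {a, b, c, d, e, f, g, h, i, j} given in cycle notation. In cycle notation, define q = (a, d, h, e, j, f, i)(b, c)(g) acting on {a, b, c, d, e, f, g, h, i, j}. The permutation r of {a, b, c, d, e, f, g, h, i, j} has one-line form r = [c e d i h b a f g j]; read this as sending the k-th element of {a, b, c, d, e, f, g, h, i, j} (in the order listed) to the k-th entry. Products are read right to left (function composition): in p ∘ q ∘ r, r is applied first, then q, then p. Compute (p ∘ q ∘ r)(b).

h

Chase b: r(b) = e; q(e) = j; p(j) = h. Hence (p ∘ q ∘ r)(b) = h.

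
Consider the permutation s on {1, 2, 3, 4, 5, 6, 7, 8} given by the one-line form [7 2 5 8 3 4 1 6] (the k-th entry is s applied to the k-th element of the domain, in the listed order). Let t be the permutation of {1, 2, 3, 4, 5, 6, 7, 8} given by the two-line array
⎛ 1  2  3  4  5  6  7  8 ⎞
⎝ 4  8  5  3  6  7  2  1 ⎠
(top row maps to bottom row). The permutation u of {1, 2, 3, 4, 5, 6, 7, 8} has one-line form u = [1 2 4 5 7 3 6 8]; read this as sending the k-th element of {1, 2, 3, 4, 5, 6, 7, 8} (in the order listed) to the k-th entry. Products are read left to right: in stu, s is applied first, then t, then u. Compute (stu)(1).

Chase 1: s(1) = 7; t(7) = 2; u(2) = 2. Hence (stu)(1) = 2.

2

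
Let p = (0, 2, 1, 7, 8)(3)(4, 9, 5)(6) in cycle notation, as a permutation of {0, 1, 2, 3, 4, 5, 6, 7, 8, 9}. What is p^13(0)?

7

0 lies in the 5-cycle (0, 2, 1, 7, 8).
Powers repeat with period 5 on this cycle, and 13 mod 5 = 3, so p^13(0) = p^3(0).
Advancing 3 steps from 0: 0 → 2 → 1 → 7.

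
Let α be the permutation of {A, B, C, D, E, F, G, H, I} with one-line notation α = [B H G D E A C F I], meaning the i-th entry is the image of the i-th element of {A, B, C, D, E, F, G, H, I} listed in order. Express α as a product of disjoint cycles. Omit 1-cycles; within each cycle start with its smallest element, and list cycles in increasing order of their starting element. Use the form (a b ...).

(A B H F)(C G)

Iterating α from A gives A → B → H → F → A; that is the 4-cycle (A B H F).
Repeating from the next unused element and collecting all non-trivial cycles gives (A B H F)(C G).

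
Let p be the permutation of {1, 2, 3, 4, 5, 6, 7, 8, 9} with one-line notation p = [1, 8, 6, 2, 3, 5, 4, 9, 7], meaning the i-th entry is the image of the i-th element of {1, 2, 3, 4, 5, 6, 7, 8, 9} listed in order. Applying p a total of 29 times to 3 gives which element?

5

Tracing 3 → 6 → … returns to 3 after 3 steps, so 3 lies in a 3-cycle (3, 6, 5).
Powers repeat with period 3 on this cycle, and 29 mod 3 = 2, so p^29(3) = p^2(3).
Advancing 2 steps from 3: 3 → 6 → 5.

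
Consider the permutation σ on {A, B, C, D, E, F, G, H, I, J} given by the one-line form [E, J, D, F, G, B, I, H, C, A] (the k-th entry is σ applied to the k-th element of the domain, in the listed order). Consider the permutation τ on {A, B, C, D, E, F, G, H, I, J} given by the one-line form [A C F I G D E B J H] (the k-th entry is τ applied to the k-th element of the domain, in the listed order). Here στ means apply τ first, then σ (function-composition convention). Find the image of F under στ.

F

First apply τ: τ(F) = D, then σ(D) = F. Thus (στ)(F) = F.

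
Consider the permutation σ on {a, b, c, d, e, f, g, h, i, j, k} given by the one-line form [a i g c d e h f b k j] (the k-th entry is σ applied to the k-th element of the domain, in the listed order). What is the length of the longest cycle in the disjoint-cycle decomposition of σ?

Decomposing into disjoint cycles gives (b i)(c g h f e d)(j k); the longest has length 6.

6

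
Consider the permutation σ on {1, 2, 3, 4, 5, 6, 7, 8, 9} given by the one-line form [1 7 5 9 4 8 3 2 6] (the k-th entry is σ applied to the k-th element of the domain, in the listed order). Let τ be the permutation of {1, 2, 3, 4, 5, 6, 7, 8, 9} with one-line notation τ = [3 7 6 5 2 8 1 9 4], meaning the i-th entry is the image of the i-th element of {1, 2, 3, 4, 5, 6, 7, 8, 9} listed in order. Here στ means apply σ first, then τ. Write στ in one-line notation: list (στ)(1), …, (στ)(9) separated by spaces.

3 1 2 4 5 9 6 7 8

For each element, apply σ then τ: 1 → 1 → 3; 2 → 7 → 1; 3 → 5 → 2; 4 → 9 → 4; 5 → 4 → 5; 6 → 8 → 9; 7 → 3 → 6; 8 → 2 → 7; 9 → 6 → 8.
So στ in one-line form is 3 1 2 4 5 9 6 7 8.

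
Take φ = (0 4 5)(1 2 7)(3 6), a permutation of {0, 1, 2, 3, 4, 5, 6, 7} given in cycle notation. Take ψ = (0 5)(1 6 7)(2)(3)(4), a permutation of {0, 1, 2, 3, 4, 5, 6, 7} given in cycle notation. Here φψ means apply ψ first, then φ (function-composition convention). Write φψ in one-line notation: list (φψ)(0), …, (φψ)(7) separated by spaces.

0 3 7 6 5 4 1 2

Chase each element through ψ then φ: 0 → 5 → 0; 1 → 6 → 3; 2 → 2 → 7; 3 → 3 → 6; 4 → 4 → 5; 5 → 0 → 4; 6 → 7 → 1; 7 → 1 → 2.
So φψ in one-line form is 0 3 7 6 5 4 1 2.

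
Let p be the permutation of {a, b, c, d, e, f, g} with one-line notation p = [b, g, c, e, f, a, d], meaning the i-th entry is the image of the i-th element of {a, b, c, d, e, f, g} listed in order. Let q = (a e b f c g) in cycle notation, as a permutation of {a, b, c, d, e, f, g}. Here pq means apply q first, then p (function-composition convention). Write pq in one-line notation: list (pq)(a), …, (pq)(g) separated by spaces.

(pq)(x) = p(q(x)). Computing each image: p(q(a)) = p(e) = f, p(q(b)) = p(f) = a, p(q(c)) = p(g) = d, p(q(d)) = p(d) = e, p(q(e)) = p(b) = g, p(q(f)) = p(c) = c, p(q(g)) = p(a) = b.
Hence pq = [f a d e g c b].

f a d e g c b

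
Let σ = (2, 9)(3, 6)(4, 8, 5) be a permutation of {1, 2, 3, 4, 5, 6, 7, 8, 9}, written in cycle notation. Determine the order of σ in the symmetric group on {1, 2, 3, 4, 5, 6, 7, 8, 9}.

6

The cycle type of σ is (3, 2, 2, 1, 1).
The order is lcm(3, 2, 2) = 6.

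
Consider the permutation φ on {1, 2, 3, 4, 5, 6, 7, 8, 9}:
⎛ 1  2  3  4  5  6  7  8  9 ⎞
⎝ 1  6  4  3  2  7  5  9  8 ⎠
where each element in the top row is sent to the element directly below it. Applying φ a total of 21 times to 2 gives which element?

Tracing 2 → 6 → … returns to 2 after 4 steps, so 2 lies in a 4-cycle (2 6 7 5).
Powers repeat with period 4 on this cycle, and 21 mod 4 = 1, so φ^21(2) = φ^1(2).
Advancing 1 step from 2: 2 → 6.

6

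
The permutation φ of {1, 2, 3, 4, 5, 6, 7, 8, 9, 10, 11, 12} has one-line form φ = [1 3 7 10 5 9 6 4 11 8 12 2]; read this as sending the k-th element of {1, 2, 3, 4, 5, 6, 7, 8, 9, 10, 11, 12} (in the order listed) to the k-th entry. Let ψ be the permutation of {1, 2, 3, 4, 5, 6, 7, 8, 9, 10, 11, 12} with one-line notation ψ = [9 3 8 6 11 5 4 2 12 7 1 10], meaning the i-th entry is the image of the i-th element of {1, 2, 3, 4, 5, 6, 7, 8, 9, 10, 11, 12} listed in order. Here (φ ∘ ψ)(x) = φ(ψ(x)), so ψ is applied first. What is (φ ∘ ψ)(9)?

First apply ψ: ψ(9) = 12, then φ(12) = 2. Thus (φ ∘ ψ)(9) = 2.

2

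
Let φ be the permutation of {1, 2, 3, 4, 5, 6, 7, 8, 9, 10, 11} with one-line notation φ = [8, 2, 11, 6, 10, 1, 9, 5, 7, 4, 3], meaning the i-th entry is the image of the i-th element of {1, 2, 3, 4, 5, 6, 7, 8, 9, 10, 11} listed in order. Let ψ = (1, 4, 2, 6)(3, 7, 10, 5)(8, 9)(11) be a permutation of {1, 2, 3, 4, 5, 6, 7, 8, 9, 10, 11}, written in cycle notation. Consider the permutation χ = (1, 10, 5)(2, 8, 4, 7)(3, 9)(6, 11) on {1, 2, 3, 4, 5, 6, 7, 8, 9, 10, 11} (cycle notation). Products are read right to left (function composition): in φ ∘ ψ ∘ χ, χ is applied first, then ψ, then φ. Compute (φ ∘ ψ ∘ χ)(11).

Chase 11: χ(11) = 6; ψ(6) = 1; φ(1) = 8. Hence (φ ∘ ψ ∘ χ)(11) = 8.

8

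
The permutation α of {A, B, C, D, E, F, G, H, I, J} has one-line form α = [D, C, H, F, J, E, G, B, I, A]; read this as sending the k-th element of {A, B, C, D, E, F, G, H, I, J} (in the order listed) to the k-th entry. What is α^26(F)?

Tracing F → E → … returns to F after 5 steps, so F lies in a 5-cycle (A, D, F, E, J).
Since the cycle has length 5, α^26 acts on it the same as α^1 (26 mod 5 = 1).
Advancing 1 step from F: F → E.

E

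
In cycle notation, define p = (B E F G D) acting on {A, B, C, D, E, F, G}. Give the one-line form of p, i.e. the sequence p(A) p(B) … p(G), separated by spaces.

A E C B F G D

Each element maps to the next entry in its cycle (wrapping to the front): A↦A, B↦E, C↦C, D↦B, E↦F, F↦G, G↦D.
So the one-line form is A E C B F G D.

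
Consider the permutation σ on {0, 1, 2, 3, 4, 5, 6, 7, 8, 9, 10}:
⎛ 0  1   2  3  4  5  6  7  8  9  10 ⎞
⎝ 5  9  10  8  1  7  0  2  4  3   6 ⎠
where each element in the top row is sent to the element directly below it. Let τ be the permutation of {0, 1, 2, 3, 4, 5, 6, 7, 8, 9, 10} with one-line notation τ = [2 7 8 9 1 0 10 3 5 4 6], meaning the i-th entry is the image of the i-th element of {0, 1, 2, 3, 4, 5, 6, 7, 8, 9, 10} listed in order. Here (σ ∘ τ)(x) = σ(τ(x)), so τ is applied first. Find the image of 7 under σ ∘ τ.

τ(7) = 3, then σ(3) = 8; composing gives (σ ∘ τ)(7) = 8.

8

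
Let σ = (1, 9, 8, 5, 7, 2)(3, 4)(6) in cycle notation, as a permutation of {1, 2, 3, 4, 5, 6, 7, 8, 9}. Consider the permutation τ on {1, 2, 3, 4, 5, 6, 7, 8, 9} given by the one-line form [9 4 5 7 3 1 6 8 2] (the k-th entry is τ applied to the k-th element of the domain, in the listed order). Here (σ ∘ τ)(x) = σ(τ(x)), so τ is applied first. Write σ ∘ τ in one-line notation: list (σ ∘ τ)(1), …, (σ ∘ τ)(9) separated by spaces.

8 3 7 2 4 9 6 5 1

Chase each element through τ then σ: 1 → 9 → 8; 2 → 4 → 3; 3 → 5 → 7; 4 → 7 → 2; 5 → 3 → 4; 6 → 1 → 9; 7 → 6 → 6; 8 → 8 → 5; 9 → 2 → 1.
Collecting the images, σ ∘ τ = [8 3 7 2 4 9 6 5 1].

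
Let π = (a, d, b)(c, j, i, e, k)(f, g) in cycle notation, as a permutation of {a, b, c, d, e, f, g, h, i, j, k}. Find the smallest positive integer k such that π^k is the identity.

30

The disjoint cycles have lengths 5, 3, 2, 1.
The order of π is the least common multiple of its cycle lengths: lcm(5, 3, 2) = 30.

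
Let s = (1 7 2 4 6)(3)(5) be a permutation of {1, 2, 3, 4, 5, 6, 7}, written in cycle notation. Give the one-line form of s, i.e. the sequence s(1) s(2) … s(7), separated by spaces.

7 4 3 6 5 1 2

Each element maps to the next entry in its cycle (wrapping to the front): 1→7, 2→4, 3→3, 4→6, 5→5, 6→1, 7→2.
Listing these in domain order gives 7 4 3 6 5 1 2.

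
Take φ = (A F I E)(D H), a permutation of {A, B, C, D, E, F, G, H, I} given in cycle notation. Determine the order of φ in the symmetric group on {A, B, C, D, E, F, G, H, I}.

4

The disjoint cycles have lengths 4, 2, 1, 1, 1.
The order is lcm(4, 2) = 4.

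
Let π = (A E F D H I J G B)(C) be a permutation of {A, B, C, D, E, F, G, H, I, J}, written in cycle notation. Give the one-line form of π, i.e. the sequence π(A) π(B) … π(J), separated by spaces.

Each element maps to the next entry in its cycle (wrapping to the front): A→E, B→A, C→C, D→H, E→F, F→D, G→B, H→I, I→J, J→G.
Listing these in domain order gives E A C H F D B I J G.

E A C H F D B I J G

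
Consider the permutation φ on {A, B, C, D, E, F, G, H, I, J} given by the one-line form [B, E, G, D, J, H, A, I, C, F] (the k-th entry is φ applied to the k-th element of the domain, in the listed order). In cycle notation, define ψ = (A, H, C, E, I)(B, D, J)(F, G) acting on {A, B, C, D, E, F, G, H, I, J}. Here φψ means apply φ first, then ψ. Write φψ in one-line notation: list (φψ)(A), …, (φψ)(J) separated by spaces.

D I F J B C H A E G

For each element, apply φ then ψ: A → B → D; B → E → I; C → G → F; D → D → J; E → J → B; F → H → C; G → A → H; H → I → A; I → C → E; J → F → G.
Collecting the images, φψ = [D I F J B C H A E G].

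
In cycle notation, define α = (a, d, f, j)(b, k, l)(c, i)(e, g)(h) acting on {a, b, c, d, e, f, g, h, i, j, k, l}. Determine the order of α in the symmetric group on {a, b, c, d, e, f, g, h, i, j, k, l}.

The disjoint cycles have lengths 4, 3, 2, 2, 1.
The order is lcm(4, 3, 2, 2) = 12.

12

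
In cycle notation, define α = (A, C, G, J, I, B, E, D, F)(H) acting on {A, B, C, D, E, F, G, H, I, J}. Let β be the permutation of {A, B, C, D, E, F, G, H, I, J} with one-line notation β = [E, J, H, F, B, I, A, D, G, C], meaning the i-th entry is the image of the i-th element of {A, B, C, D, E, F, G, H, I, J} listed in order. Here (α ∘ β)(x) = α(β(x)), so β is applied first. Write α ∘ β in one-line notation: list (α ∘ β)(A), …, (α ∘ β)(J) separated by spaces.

For each element, apply β then α: A → E → D; B → J → I; C → H → H; D → F → A; E → B → E; F → I → B; G → A → C; H → D → F; I → G → J; J → C → G.
So α ∘ β in one-line form is D I H A E B C F J G.

D I H A E B C F J G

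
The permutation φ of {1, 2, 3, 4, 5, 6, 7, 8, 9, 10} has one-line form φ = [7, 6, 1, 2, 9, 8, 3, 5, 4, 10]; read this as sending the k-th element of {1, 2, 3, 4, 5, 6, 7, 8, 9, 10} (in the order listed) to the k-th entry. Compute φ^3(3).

Tracing 3 → 1 → … returns to 3 after 3 steps, so 3 lies in a 3-cycle (1, 7, 3).
Powers repeat with period 3 on this cycle, and 3 mod 3 = 0, so φ^3(3) = φ^0(3).
So φ^3(3) = 3.

3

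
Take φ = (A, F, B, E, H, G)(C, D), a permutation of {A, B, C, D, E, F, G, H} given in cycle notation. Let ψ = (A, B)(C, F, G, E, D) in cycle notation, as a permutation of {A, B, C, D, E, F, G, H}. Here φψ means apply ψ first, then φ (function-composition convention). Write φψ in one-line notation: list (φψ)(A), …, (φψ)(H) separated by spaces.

E F B D C A H G

(φψ)(x) = φ(ψ(x)). Computing each image: φ(ψ(A)) = φ(B) = E, φ(ψ(B)) = φ(A) = F, φ(ψ(C)) = φ(F) = B, φ(ψ(D)) = φ(C) = D, φ(ψ(E)) = φ(D) = C, φ(ψ(F)) = φ(G) = A, φ(ψ(G)) = φ(E) = H, φ(ψ(H)) = φ(H) = G.
Hence φψ = [E F B D C A H G].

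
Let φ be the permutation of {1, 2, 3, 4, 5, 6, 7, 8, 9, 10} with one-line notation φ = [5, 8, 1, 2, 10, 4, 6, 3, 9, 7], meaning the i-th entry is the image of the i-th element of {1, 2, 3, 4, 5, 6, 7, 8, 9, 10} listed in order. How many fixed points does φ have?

The fixed points (elements with φ(x) = x) are {9}, so there is 1.

1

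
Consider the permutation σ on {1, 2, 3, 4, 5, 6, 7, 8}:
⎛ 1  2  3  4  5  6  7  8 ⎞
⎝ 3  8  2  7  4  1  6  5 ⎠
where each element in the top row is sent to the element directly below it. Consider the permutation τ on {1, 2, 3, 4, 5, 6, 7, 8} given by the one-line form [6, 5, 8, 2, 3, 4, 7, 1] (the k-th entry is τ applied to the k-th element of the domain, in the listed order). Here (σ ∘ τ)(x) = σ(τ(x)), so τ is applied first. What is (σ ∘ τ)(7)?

6

First apply τ: τ(7) = 7, then σ(7) = 6. Thus (σ ∘ τ)(7) = 6.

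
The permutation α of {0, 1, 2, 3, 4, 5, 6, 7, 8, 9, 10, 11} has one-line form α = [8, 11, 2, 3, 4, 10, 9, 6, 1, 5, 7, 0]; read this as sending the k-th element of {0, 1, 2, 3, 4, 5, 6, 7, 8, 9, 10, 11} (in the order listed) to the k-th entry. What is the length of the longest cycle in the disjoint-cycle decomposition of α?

Decomposing into disjoint cycles gives (0, 8, 1, 11)(5, 10, 7, 6, 9); the longest has length 5.

5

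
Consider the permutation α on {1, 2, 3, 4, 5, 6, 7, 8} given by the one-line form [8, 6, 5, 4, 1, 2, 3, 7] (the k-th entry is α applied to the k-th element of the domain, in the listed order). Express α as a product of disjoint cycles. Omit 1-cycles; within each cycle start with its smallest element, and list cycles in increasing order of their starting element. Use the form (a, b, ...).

(1, 8, 7, 3, 5)(2, 6)

From 1: 1 → 8 → 7 → 3 → 5 → 1, closing the cycle (1, 8, 7, 3, 5).
Continuing from each remaining unvisited element yields (1, 8, 7, 3, 5)(2, 6).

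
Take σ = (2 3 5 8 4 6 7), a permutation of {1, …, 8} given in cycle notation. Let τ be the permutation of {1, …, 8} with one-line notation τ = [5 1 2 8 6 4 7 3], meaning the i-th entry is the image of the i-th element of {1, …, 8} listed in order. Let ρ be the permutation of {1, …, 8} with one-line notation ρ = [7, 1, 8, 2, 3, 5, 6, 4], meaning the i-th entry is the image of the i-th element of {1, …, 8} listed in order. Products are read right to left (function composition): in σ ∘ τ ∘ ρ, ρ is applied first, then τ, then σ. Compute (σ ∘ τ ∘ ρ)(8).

4

Chase 8: ρ(8) = 4; τ(4) = 8; σ(8) = 4. Hence (σ ∘ τ ∘ ρ)(8) = 4.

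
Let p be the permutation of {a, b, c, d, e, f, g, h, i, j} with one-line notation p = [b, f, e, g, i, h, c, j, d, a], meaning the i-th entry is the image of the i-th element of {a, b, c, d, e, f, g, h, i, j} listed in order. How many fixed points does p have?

0

No element satisfies p(x) = x, so there are 0 fixed points.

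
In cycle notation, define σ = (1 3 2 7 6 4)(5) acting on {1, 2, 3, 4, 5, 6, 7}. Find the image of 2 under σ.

In the cycle (1 3 2 7 6 4), 2 is followed by 7, so σ(2) = 7.

7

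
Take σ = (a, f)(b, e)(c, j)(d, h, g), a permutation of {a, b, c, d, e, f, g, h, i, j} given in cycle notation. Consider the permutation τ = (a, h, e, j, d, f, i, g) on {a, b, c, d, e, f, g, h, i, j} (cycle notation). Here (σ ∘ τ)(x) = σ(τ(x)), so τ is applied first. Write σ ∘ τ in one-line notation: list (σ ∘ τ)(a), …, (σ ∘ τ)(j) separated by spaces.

g e j a c i f b d h

(σ ∘ τ)(x) = σ(τ(x)). Computing each image: σ(τ(a)) = σ(h) = g, σ(τ(b)) = σ(b) = e, σ(τ(c)) = σ(c) = j, σ(τ(d)) = σ(f) = a, σ(τ(e)) = σ(j) = c, σ(τ(f)) = σ(i) = i, σ(τ(g)) = σ(a) = f, σ(τ(h)) = σ(e) = b, σ(τ(i)) = σ(g) = d, σ(τ(j)) = σ(d) = h.
Hence σ ∘ τ = [g e j a c i f b d h].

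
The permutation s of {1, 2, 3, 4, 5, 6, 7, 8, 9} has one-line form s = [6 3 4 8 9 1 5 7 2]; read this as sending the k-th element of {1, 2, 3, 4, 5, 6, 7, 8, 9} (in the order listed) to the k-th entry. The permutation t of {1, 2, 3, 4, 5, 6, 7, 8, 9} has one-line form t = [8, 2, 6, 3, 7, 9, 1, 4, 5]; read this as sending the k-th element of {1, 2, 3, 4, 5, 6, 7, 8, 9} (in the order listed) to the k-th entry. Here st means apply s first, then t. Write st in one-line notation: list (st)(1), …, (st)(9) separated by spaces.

Chase each element through s then t: 1 → 6 → 9; 2 → 3 → 6; 3 → 4 → 3; 4 → 8 → 4; 5 → 9 → 5; 6 → 1 → 8; 7 → 5 → 7; 8 → 7 → 1; 9 → 2 → 2.
Collecting the images, st = [9 6 3 4 5 8 7 1 2].

9 6 3 4 5 8 7 1 2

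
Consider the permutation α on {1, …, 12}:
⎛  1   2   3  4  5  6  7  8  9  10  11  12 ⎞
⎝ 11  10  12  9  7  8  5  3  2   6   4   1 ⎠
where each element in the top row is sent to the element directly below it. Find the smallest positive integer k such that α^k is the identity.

Decomposing into disjoint cycles gives cycle lengths 10, 2.
Since disjoint cycles commute, ord(α) = lcm(10, 2) = 10.

10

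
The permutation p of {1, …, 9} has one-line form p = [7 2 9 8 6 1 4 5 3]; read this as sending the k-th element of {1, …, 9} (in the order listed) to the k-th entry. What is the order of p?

6

Decomposing into disjoint cycles gives cycle lengths 6, 2, 1.
The order of p is the least common multiple of its cycle lengths: lcm(6, 2) = 6.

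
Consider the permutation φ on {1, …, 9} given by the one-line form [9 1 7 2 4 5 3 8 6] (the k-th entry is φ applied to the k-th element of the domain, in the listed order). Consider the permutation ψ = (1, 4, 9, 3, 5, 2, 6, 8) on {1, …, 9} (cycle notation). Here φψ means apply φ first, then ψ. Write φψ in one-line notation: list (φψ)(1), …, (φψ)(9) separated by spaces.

For each element, apply φ then ψ: 1 → 9 → 3; 2 → 1 → 4; 3 → 7 → 7; 4 → 2 → 6; 5 → 4 → 9; 6 → 5 → 2; 7 → 3 → 5; 8 → 8 → 1; 9 → 6 → 8.
So φψ in one-line form is 3 4 7 6 9 2 5 1 8.

3 4 7 6 9 2 5 1 8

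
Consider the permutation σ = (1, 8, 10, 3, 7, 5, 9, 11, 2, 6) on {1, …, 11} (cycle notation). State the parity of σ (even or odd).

The cycle lengths are 10, 1.
A cycle of length ℓ contributes ℓ−1 transpositions, so σ is a product of 9 transpositions — odd.

odd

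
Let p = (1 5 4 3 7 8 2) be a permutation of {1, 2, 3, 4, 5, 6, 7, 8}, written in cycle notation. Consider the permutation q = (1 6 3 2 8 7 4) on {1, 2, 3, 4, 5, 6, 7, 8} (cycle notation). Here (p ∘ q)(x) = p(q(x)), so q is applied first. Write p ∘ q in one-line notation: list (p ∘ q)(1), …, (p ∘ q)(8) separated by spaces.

6 2 1 5 4 7 3 8

(p ∘ q)(x) = p(q(x)). Computing each image: p(q(1)) = p(6) = 6, p(q(2)) = p(8) = 2, p(q(3)) = p(2) = 1, p(q(4)) = p(1) = 5, p(q(5)) = p(5) = 4, p(q(6)) = p(3) = 7, p(q(7)) = p(4) = 3, p(q(8)) = p(7) = 8.
Hence p ∘ q = [6 2 1 5 4 7 3 8].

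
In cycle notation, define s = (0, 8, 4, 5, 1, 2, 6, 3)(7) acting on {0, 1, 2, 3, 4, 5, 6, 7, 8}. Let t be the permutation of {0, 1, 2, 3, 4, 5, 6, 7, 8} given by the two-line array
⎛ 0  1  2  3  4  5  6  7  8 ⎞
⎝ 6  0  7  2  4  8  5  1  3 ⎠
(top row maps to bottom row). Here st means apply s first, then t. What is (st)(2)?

s(2) = 6, then t(6) = 5; composing gives (st)(2) = 5.

5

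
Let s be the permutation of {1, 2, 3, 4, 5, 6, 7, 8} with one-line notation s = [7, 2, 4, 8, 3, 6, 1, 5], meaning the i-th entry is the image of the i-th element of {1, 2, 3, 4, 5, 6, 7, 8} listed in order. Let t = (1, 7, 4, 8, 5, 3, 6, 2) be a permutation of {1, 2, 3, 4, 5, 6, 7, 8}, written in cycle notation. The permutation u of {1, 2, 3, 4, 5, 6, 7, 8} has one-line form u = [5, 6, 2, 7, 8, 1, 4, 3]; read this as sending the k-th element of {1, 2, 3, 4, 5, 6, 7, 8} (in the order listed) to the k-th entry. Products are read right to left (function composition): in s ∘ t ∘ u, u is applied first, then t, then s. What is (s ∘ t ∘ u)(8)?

6

Apply the permutations in order: u(8) = 3, then t(3) = 6, then s(6) = 6. So (s ∘ t ∘ u)(8) = 6.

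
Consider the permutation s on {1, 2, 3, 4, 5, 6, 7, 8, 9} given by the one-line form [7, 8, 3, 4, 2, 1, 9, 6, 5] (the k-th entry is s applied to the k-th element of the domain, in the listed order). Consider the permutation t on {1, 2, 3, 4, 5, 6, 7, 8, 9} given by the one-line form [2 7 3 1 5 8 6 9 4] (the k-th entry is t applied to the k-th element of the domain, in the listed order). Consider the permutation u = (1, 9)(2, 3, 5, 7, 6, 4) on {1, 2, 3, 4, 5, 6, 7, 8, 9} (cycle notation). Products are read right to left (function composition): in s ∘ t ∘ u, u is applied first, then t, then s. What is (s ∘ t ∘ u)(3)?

(s ∘ t ∘ u)(3) = s(t(u(3))). u(3) = 5, then t(5) = 5, then s(5) = 2, so the result is 2.

2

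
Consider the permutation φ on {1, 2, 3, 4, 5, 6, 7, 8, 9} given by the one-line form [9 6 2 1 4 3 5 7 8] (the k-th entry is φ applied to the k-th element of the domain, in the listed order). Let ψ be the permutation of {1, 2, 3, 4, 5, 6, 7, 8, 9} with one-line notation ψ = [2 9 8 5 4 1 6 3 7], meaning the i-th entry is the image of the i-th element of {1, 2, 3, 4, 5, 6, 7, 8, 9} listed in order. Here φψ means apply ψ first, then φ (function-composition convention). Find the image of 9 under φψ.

(φψ)(9) = φ(ψ(9)). ψ(9) = 7, then φ(7) = 5. So (φψ)(9) = 5.

5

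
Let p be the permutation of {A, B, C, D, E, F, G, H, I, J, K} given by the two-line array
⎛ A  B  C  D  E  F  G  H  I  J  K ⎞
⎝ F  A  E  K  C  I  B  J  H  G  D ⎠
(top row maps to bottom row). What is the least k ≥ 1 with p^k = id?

Decomposing into disjoint cycles gives cycle lengths 7, 2, 2.
The order of p is the least common multiple of its cycle lengths: lcm(7, 2, 2) = 14.

14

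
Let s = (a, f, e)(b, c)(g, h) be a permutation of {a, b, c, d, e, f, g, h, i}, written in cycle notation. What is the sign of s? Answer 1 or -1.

The cycle lengths are 3, 2, 2, 1, 1.
A cycle is odd iff its length is even; s has 2 even-length cycles, so sgn(s) = (−1)^2 and s is even.

1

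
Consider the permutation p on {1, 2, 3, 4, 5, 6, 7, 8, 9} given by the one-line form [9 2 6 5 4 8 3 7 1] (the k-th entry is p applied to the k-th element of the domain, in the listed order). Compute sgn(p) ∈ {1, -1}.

-1

In disjoint-cycle form the cycle lengths are 4, 2, 2, 1.
A cycle is odd iff its length is even; p has 3 even-length cycles, so sgn(p) = (−1)^3 and p is odd.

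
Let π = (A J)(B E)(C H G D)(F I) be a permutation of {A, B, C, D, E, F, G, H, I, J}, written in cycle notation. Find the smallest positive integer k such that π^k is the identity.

The cycle type of π is (4, 2, 2, 2).
The order is lcm(4, 2, 2, 2) = 4.

4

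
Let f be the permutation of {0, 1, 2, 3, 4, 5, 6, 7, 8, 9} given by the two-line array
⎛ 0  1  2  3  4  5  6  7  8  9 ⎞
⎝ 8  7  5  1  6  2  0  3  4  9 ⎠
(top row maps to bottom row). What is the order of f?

Decomposing into disjoint cycles gives cycle lengths 4, 3, 2, 1.
Since disjoint cycles commute, ord(f) = lcm(4, 3, 2) = 12.

12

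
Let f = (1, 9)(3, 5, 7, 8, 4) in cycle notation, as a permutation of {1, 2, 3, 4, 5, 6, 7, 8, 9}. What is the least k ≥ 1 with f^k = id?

10

The cycle type of f is (5, 2, 1, 1).
The order is lcm(5, 2) = 10.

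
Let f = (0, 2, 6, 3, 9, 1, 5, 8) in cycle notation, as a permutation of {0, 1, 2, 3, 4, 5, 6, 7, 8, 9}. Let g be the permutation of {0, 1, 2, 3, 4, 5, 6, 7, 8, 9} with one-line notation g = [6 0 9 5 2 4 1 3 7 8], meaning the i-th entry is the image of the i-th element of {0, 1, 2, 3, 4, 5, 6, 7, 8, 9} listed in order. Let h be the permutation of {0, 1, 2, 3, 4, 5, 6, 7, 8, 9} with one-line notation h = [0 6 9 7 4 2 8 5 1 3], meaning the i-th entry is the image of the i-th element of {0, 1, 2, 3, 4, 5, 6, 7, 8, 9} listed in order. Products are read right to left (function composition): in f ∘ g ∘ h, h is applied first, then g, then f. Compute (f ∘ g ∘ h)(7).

4

Apply the permutations in order: h(7) = 5, then g(5) = 4, then f(4) = 4. So (f ∘ g ∘ h)(7) = 4.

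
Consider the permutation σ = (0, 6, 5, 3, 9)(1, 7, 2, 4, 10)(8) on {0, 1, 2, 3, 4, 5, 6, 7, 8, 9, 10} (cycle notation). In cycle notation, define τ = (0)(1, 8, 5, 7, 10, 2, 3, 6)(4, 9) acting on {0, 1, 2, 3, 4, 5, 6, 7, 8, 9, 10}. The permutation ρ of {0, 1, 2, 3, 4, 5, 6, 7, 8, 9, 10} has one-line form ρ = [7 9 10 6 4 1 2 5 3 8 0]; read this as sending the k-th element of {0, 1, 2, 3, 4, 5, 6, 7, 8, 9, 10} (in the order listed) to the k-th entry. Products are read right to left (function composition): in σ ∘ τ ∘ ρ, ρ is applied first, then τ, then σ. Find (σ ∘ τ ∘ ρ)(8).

Chase 8: ρ(8) = 3; τ(3) = 6; σ(6) = 5. Hence (σ ∘ τ ∘ ρ)(8) = 5.

5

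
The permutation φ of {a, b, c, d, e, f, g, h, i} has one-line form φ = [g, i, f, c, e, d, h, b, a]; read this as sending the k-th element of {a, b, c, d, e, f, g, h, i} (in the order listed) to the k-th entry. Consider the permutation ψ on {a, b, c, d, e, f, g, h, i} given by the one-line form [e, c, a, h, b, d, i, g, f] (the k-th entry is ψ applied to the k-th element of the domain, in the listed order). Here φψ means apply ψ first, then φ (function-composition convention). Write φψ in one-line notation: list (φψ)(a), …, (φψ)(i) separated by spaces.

For each element, apply ψ then φ: a → e → e; b → c → f; c → a → g; d → h → b; e → b → i; f → d → c; g → i → a; h → g → h; i → f → d.
So φψ in one-line form is e f g b i c a h d.

e f g b i c a h d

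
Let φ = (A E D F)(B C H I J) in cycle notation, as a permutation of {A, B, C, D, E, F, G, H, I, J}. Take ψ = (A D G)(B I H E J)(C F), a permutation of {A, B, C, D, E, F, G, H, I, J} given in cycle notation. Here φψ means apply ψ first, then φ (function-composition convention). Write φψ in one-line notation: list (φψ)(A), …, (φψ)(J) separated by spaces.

F J A G B H E D I C

(φψ)(x) = φ(ψ(x)). Computing each image: φ(ψ(A)) = φ(D) = F, φ(ψ(B)) = φ(I) = J, φ(ψ(C)) = φ(F) = A, φ(ψ(D)) = φ(G) = G, φ(ψ(E)) = φ(J) = B, φ(ψ(F)) = φ(C) = H, φ(ψ(G)) = φ(A) = E, φ(ψ(H)) = φ(E) = D, φ(ψ(I)) = φ(H) = I, φ(ψ(J)) = φ(B) = C.
Hence φψ = [F J A G B H E D I C].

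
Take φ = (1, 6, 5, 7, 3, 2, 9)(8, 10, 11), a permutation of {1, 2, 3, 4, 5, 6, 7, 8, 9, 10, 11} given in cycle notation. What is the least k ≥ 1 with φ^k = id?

The disjoint cycles have lengths 7, 3, 1.
The order is lcm(7, 3) = 21.

21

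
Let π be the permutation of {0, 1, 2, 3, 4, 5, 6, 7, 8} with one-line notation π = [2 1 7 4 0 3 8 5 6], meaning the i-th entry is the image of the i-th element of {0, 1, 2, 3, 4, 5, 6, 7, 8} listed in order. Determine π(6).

6 is element number 7 of the domain, and entry number 7 of the one-line form is 8, so π(6) = 8.

8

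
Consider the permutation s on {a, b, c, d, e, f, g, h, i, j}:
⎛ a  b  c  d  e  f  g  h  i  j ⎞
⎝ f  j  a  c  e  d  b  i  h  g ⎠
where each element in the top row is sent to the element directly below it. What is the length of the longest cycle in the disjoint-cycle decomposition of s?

Decomposing into disjoint cycles gives (a f d c)(b j g)(h i); the longest has length 4.

4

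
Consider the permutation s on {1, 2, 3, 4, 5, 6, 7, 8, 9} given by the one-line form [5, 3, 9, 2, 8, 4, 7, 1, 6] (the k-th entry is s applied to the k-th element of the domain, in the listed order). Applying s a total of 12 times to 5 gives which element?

Tracing 5 → 8 → … returns to 5 after 3 steps, so 5 lies in a 3-cycle (1 5 8).
Powers repeat with period 3 on this cycle, and 12 mod 3 = 0, so s^12(5) = s^0(5).
So s^12(5) = 5.

5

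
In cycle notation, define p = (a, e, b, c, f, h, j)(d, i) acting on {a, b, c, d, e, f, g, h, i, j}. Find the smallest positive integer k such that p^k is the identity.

14

The disjoint cycles have lengths 7, 2, 1.
The order is lcm(7, 2) = 14.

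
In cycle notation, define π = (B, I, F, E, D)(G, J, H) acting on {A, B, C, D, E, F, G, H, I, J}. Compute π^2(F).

F lies in the 5-cycle (B, I, F, E, D).
Advancing 2 steps from F: F → E → D.

D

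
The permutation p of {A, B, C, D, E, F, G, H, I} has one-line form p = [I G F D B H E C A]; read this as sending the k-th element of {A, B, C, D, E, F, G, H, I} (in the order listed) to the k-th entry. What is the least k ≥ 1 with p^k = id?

6

The disjoint-cycle form of p has cycle lengths 3, 3, 2, 1.
The order of p is the least common multiple of its cycle lengths: lcm(3, 3, 2) = 6.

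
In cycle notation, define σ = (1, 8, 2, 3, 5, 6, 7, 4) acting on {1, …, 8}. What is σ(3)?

In the cycle (1, 8, 2, 3, 5, 6, 7, 4), 3 is followed by 5, so σ(3) = 5.

5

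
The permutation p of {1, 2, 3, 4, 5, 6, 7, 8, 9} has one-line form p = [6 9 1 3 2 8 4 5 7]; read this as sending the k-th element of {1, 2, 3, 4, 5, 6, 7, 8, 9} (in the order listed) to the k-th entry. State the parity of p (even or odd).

even

In disjoint-cycle form the cycle lengths are 9.
A cycle is odd iff its length is even; p has 0 even-length cycles, so sgn(p) = (−1)^0 and p is even.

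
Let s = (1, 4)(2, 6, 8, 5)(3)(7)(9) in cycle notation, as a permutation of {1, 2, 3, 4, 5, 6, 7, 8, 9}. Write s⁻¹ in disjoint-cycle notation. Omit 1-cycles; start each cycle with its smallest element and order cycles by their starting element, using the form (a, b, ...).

Inverting a permutation written in cycle notation just reverses the order within every cycle.
After reversing and putting each cycle's least element first, s⁻¹ = (1, 4)(2, 5, 8, 6).

(1, 4)(2, 5, 8, 6)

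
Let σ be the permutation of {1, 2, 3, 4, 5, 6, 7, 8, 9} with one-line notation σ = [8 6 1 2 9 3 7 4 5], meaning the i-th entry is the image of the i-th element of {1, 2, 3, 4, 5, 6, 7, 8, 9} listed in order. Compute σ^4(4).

1

Tracing 4 → 2 → … returns to 4 after 6 steps, so 4 lies in a 6-cycle (1, 8, 4, 2, 6, 3).
Advancing 4 steps from 4: 4 → 2 → 6 → 3 → 1.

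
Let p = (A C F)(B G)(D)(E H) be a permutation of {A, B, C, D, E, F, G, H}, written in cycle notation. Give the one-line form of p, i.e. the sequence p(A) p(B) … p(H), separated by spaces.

C G F D H A B E

Image by image: A→C, B→G, C→F, D→D, E→H, F→A, G→B, H→E.
So the one-line form is C G F D H A B E.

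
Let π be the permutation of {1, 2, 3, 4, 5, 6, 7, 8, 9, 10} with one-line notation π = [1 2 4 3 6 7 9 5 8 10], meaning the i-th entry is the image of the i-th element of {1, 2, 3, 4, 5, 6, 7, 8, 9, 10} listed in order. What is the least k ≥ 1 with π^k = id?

10

Writing π as disjoint cycles, the cycle lengths are 5, 2, 1, 1, 1.
Since disjoint cycles commute, ord(π) = lcm(5, 2) = 10.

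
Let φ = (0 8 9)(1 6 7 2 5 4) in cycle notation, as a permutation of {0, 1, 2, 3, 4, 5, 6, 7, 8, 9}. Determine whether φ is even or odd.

odd

The cycle lengths are 6, 3, 1.
A cycle of length ℓ contributes ℓ−1 transpositions, so φ is a product of 5 + 2 = 7 transpositions — odd.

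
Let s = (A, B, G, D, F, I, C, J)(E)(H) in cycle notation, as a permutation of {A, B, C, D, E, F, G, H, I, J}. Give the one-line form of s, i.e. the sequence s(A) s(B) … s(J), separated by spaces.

B G J F E I D H C A

Reading each image from the cycles: A→B, B→G, C→J, D→F, E→E, F→I, G→D, H→H, I→C, J→A.
Listing these in domain order gives B G J F E I D H C A.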